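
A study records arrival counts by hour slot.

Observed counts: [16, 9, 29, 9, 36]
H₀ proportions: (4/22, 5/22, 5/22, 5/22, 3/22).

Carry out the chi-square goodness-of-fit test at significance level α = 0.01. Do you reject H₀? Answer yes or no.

n = 99; E_i = n·p_i = [18.00, 22.50, 22.50, 22.50, 13.50]
χ² = (16−18.00)²/18.00 + (9−22.50)²/22.50 + (29−22.50)²/22.50 + (9−22.50)²/22.50 + (36−13.50)²/13.50 = 55.8000
df = 4
p-value (upper-tail) = 0.00000
At α=0.01: p < α → reject H₀

reject H₀: yes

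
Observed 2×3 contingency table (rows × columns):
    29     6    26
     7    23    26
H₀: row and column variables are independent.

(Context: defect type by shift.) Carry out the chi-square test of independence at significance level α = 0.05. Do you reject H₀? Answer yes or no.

Row totals [61, 56], col totals [36, 29, 52], n=117
χ² = (29−18.77)²/18.77 + (6−15.12)²/15.12 + (26−27.11)²/27.11 + (7−17.23)²/17.23 + (23−13.88)²/13.88 + (26−24.89)²/24.89 = 23.2387
df = 2
p-value (upper-tail) = 0.00001
At α=0.05: p < α → reject H₀

reject H₀: yes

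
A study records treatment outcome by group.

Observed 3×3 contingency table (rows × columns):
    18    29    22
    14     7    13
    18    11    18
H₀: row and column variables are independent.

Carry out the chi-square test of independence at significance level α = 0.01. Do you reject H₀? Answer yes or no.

Row totals [69, 34, 47], col totals [50, 47, 53], n=150
χ² = (18−23.00)²/23.00 + (29−21.62)²/21.62 + (22−24.38)²/24.38 + (14−11.33)²/11.33 + (7−10.65)²/10.65 + (13−12.01)²/12.01 + (18−15.67)²/15.67 + (11−14.73)²/14.73 + (18−16.61)²/16.61 = 7.2073
df = 4
p-value (upper-tail) = 0.12533
At α=0.01: p ≥ α → fail to reject H₀

reject H₀: no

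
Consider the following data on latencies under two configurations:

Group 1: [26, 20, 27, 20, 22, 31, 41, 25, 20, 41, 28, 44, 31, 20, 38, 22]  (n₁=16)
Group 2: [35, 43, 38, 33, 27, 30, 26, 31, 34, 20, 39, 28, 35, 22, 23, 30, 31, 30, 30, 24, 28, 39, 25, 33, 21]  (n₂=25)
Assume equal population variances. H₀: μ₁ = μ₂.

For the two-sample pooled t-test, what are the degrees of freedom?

df = n₁ + n₂ − 2 = 16 + 25 − 2 = 39

degrees of freedom = 39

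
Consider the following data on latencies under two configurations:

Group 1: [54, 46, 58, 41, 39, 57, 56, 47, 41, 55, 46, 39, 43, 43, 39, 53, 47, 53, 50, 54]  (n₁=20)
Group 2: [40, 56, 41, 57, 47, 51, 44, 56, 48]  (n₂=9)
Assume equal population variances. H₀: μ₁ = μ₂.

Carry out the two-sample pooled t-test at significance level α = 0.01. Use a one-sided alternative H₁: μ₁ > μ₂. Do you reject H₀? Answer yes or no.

reject H₀: no

x̄₁=48.050, s₁=6.573, n₁=20
x̄₂=48.889, s₂=6.528, n₂=9
s_p² = [19·6.573² + 8·6.528²]/27 = 43.0311
SE = √(s_p²·(1/20+1/9)) = 2.6330
t = (48.050−48.889)/2.6330 = -0.3186
df = 27
p-value (one-sided, H₁ greater) = 0.62376
At α=0.01: p ≥ α → fail to reject H₀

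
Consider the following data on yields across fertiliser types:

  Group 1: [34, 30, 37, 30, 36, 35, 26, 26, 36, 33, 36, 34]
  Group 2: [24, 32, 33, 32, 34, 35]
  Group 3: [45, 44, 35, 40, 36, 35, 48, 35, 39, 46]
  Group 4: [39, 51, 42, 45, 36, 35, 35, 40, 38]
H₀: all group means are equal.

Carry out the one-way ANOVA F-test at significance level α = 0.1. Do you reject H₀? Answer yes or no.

Group means [32.75, 31.67, 40.30, 40.11], grand mean 36.405
SSB = Σnᵢ(x̄ᵢ−x̄)² = 570.347; SSW = ΣΣ(x−x̄ᵢ)² = 694.572
MSB = 570.347/3 = 190.1156; MSW = 694.572/33 = 21.0476
F = MSB/MSW = 9.0326
df = (3, 33)
p-value (upper-tail) = 0.00016
At α=0.1: p < α → reject H₀

reject H₀: yes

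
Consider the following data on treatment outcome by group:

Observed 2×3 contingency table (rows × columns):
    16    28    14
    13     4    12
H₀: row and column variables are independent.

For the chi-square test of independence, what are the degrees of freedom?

df = (r−1)(c−1) = (2−1)·(3−1) = 2

degrees of freedom = 2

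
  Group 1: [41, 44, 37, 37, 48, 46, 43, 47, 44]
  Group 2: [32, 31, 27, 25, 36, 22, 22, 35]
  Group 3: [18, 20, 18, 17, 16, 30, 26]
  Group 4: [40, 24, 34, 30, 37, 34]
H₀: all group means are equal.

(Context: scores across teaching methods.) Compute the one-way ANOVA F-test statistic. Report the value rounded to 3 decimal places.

test statistic = 26.988

Group means [43.00, 28.75, 20.71, 33.17], grand mean 32.033
SSB = Σnᵢ(x̄ᵢ−x̄)² = 2073.205; SSW = ΣΣ(x−x̄ᵢ)² = 665.762
MSB = 2073.205/3 = 691.0683; MSW = 665.762/26 = 25.6062
F = MSB/MSW = 26.9883
df = (3, 26)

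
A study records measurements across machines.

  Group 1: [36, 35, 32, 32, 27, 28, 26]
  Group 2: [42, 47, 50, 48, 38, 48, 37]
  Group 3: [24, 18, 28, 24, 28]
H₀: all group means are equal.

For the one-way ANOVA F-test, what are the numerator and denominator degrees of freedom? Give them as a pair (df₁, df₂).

k = 3 groups, N = 19 total
df = (k−1, N−k) = (3−1, 19−3) = (2, 16)

degrees of freedom = [2, 16]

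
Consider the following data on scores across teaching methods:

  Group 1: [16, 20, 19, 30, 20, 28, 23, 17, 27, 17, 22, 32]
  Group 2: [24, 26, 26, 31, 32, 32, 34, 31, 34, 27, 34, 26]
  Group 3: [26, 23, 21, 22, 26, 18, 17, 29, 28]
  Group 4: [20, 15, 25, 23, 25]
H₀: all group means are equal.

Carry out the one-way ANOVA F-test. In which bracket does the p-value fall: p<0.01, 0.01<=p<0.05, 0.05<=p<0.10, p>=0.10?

Group means [22.58, 29.75, 23.33, 21.60], grand mean 24.895
SSB = Σnᵢ(x̄ᵢ−x̄)² = 423.212; SSW = ΣΣ(x−x̄ᵢ)² = 690.367
MSB = 423.212/3 = 141.0708; MSW = 690.367/34 = 20.3049
F = MSB/MSW = 6.9476
df = (3, 34)
p-value (upper-tail) = 0.00090
→ bracket: p<0.01

p-value bracket: p<0.01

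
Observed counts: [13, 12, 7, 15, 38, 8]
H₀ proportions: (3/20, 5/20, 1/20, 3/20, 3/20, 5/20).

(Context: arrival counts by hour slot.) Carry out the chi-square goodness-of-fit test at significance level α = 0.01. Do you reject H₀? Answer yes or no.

n = 93; E_i = n·p_i = [13.95, 23.25, 4.65, 13.95, 13.95, 23.25]
χ² = (13−13.95)²/13.95 + (12−23.25)²/23.25 + (7−4.65)²/4.65 + (15−13.95)²/13.95 + (38−13.95)²/13.95 + (8−23.25)²/23.25 = 58.2401
df = 5
p-value (upper-tail) = 0.00000
At α=0.01: p < α → reject H₀

reject H₀: yes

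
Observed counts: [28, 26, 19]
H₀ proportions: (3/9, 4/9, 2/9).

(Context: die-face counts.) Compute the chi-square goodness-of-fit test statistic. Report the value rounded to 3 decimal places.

n = 73; E_i = n·p_i = [24.33, 32.44, 16.22]
χ² = (28−24.33)²/24.33 + (26−32.44)²/32.44 + (19−16.22)²/16.22 = 2.3082
df = 2

test statistic = 2.308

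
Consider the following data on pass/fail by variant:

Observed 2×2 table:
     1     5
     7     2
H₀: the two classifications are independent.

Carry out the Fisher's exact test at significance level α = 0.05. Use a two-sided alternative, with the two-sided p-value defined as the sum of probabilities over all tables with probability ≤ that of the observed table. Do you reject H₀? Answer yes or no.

reject H₀: yes

Margins: r₁=6, r₂=9, c₁=8, c₂=7, n=15
p_obs = C(6,1)·C(9,7)/C(15,8); sum pmf over tables with pmf ≤ p_obs
p-value (two-sided) = 0.04056
At α=0.05: p < α → reject H₀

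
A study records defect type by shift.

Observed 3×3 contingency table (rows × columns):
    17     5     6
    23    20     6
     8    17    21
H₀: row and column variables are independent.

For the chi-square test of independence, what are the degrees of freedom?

df = (r−1)(c−1) = (3−1)·(3−1) = 4

degrees of freedom = 4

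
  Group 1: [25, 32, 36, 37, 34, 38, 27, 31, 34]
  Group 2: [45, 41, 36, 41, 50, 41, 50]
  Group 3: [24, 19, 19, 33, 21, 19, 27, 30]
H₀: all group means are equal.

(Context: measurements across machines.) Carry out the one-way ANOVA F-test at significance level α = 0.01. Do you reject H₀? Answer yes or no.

Group means [32.67, 43.43, 24.00], grand mean 32.917
SSB = Σnᵢ(x̄ᵢ−x̄)² = 1410.119; SSW = ΣΣ(x−x̄ᵢ)² = 527.714
MSB = 1410.119/2 = 705.0595; MSW = 527.714/21 = 25.1293
F = MSB/MSW = 28.0573
df = (2, 21)
p-value (upper-tail) = 0.00000
At α=0.01: p < α → reject H₀

reject H₀: yes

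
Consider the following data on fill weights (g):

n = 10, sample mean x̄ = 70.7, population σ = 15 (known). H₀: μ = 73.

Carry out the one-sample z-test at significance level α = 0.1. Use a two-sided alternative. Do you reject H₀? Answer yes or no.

reject H₀: no

SE = σ/√n = 15/√10 = 4.7434
z = (x̄−μ₀)/SE = (70.7−73)/4.7434 = -0.4849
p-value (two-sided) = 0.62776
At α=0.1: p ≥ α → fail to reject H₀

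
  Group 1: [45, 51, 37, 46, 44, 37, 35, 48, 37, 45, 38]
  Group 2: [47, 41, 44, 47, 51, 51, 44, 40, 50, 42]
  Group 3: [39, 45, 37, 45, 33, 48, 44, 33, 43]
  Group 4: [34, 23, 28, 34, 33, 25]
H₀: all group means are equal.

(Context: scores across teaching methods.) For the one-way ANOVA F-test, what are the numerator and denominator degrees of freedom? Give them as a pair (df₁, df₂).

degrees of freedom = [3, 32]

k = 4 groups, N = 36 total
df = (k−1, N−k) = (4−1, 36−4) = (3, 32)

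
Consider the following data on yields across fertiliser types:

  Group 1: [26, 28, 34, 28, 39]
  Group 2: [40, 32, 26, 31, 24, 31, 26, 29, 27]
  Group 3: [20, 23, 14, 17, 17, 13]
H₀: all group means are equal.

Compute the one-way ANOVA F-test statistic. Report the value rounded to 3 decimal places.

Group means [31.00, 29.56, 17.33], grand mean 26.250
SSB = Σnᵢ(x̄ᵢ−x̄)² = 688.194; SSW = ΣΣ(x−x̄ᵢ)² = 367.556
MSB = 688.194/2 = 344.0972; MSW = 367.556/17 = 21.6209
F = MSB/MSW = 15.9150
df = (2, 17)

test statistic = 15.915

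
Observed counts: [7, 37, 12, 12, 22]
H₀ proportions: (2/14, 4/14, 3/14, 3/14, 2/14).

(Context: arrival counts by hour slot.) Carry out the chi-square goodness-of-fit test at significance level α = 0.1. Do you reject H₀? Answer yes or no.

n = 90; E_i = n·p_i = [12.86, 25.71, 19.29, 19.29, 12.86]
χ² = (7−12.86)²/12.86 + (37−25.71)²/25.71 + (12−19.29)²/19.29 + (12−19.29)²/19.29 + (22−12.86)²/12.86 = 19.6278
df = 4
p-value (upper-tail) = 0.00059
At α=0.1: p < α → reject H₀

reject H₀: yes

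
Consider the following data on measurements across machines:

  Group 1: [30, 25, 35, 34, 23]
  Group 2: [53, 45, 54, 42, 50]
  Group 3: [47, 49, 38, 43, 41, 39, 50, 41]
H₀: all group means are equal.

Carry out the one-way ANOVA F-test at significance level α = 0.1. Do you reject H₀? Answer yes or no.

reject H₀: yes

Group means [29.40, 48.80, 43.50], grand mean 41.056
SSB = Σnᵢ(x̄ᵢ−x̄)² = 1026.944; SSW = ΣΣ(x−x̄ᵢ)² = 368.000
MSB = 1026.944/2 = 513.4722; MSW = 368.000/15 = 24.5333
F = MSB/MSW = 20.9296
df = (2, 15)
p-value (upper-tail) = 0.00005
At α=0.1: p < α → reject H₀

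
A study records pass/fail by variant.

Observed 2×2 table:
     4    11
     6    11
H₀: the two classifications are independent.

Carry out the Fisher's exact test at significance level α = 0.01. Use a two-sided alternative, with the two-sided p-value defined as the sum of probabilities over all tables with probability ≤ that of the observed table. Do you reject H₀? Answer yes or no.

Margins: r₁=15, r₂=17, c₁=10, c₂=22, n=32
p_obs = C(15,4)·C(17,6)/C(32,10); sum pmf over tables with pmf ≤ p_obs
p-value (two-sided) = 0.71195
At α=0.01: p ≥ α → fail to reject H₀

reject H₀: no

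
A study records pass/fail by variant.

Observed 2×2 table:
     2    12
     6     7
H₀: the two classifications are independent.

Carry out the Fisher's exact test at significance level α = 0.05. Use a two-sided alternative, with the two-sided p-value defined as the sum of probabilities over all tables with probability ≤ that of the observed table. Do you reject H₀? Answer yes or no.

Margins: r₁=14, r₂=13, c₁=8, c₂=19, n=27
p_obs = C(14,2)·C(13,6)/C(27,8); sum pmf over tables with pmf ≤ p_obs
p-value (two-sided) = 0.10319
At α=0.05: p ≥ α → fail to reject H₀

reject H₀: no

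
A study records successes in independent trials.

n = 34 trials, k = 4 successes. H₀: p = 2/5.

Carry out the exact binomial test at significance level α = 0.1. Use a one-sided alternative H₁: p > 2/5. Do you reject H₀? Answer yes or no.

Exact binomial: n=34, k=4, p₀=2/5=0.4000
P(X≥4) from Σ C(n,i)·p₀^i·(1−p₀)^(n−i)
p-value (one-sided, H₁ greater) = 0.99994
At α=0.1: p ≥ α → fail to reject H₀

reject H₀: no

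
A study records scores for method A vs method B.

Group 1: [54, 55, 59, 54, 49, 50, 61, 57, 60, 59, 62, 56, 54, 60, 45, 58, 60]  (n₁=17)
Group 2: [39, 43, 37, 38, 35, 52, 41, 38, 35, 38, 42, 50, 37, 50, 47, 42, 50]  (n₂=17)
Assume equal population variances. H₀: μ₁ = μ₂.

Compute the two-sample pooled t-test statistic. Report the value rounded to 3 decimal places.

x̄₁=56.059, s₁=4.683, n₁=17
x̄₂=42.000, s₂=5.723, n₂=17
s_p² = [16·4.683² + 16·5.723²]/32 = 27.3419
SE = √(s_p²·(1/17+1/17)) = 1.7935
t = (56.059−42.000)/1.7935 = 7.8387
df = 32

test statistic = 7.839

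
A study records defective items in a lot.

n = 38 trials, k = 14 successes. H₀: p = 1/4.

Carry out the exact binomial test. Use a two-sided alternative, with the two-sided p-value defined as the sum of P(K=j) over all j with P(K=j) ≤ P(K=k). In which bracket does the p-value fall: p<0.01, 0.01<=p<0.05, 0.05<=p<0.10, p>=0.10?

Exact binomial: n=38, k=14, p₀=1/4=0.2500
P(X=j) = C(n,j)·p₀^j·(1−p₀)^(n−j); p = Σ P(X=j) over j with P(X=j) ≤ P(X=14)
p-value (two-sided) = 0.09449
→ bracket: 0.05<=p<0.10

p-value bracket: 0.05<=p<0.10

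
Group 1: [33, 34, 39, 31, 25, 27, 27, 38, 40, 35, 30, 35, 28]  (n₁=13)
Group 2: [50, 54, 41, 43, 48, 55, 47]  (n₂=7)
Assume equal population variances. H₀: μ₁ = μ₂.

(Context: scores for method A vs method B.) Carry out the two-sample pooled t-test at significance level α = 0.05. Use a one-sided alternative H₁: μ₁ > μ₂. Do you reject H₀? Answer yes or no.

x̄₁=32.462, s₁=4.909, n₁=13
x̄₂=48.286, s₂=5.219, n₂=7
s_p² = [12·4.909² + 6·5.219²]/18 = 25.1477
SE = √(s_p²·(1/13+1/7)) = 2.3510
t = (32.462−48.286)/2.3510 = -6.7310
df = 18
p-value (one-sided, H₁ greater) = 1.00000
At α=0.05: p ≥ α → fail to reject H₀

reject H₀: no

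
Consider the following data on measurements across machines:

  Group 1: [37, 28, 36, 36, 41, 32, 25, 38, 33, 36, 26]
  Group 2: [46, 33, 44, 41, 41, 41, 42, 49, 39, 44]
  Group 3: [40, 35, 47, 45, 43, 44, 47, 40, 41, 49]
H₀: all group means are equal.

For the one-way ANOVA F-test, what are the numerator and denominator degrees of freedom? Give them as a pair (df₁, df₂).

k = 3 groups, N = 31 total
df = (k−1, N−k) = (3−1, 31−3) = (2, 28)

degrees of freedom = [2, 28]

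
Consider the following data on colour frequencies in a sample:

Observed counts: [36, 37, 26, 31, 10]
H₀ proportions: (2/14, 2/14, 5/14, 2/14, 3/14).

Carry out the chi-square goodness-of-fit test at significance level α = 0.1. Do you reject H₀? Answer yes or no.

reject H₀: yes

n = 140; E_i = n·p_i = [20.00, 20.00, 50.00, 20.00, 30.00]
χ² = (36−20.00)²/20.00 + (37−20.00)²/20.00 + (26−50.00)²/50.00 + (31−20.00)²/20.00 + (10−30.00)²/30.00 = 58.1533
df = 4
p-value (upper-tail) = 0.00000
At α=0.1: p < α → reject H₀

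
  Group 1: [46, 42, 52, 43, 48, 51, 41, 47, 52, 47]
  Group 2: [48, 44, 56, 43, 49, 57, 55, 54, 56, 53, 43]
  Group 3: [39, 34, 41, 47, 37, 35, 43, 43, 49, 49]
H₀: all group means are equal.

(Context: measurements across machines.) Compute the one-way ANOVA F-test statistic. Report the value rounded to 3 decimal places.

test statistic = 8.316

Group means [46.90, 50.73, 41.70], grand mean 46.581
SSB = Σnᵢ(x̄ᵢ−x̄)² = 428.367; SSW = ΣΣ(x−x̄ᵢ)² = 721.182
MSB = 428.367/2 = 214.1833; MSW = 721.182/28 = 25.7565
F = MSB/MSW = 8.3157
df = (2, 28)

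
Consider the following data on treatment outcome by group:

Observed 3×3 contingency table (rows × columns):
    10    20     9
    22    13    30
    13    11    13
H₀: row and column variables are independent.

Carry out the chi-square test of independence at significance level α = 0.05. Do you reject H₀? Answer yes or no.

Row totals [39, 65, 37], col totals [45, 44, 52], n=141
χ² = (10−12.45)²/12.45 + (20−12.17)²/12.17 + (9−14.38)²/14.38 + (22−20.74)²/20.74 + (13−20.28)²/20.28 + (30−23.97)²/23.97 + (13−11.81)²/11.81 + (11−11.55)²/11.55 + (13−13.65)²/13.65 = 11.9170
df = 4
p-value (upper-tail) = 0.01798
At α=0.05: p < α → reject H₀

reject H₀: yes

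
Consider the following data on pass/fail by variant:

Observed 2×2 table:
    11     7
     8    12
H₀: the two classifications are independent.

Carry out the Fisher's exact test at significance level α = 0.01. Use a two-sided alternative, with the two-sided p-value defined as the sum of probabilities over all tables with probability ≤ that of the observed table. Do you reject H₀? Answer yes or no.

reject H₀: no

Margins: r₁=18, r₂=20, c₁=19, c₂=19, n=38
p_obs = C(18,11)·C(20,8)/C(38,19); sum pmf over tables with pmf ≤ p_obs
p-value (two-sided) = 0.32998
At α=0.01: p ≥ α → fail to reject H₀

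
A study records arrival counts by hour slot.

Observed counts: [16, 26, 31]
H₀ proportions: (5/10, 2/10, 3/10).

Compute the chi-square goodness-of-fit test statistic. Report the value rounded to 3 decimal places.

test statistic = 24.196

n = 73; E_i = n·p_i = [36.50, 14.60, 21.90]
χ² = (16−36.50)²/36.50 + (26−14.60)²/14.60 + (31−21.90)²/21.90 = 24.1963
df = 2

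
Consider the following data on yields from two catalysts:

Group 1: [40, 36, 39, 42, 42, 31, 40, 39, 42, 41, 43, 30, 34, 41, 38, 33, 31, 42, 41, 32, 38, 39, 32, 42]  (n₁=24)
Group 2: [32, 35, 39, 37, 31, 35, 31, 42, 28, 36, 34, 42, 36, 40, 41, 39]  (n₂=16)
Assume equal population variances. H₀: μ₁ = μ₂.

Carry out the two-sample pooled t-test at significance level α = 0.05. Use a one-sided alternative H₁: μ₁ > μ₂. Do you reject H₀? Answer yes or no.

x̄₁=37.833, s₁=4.280, n₁=24
x̄₂=36.125, s₂=4.225, n₂=16
s_p² = [23·4.280² + 15·4.225²]/38 = 18.1338
SE = √(s_p²·(1/24+1/16)) = 1.3744
t = (37.833−36.125)/1.3744 = 1.2430
df = 38
p-value (one-sided, H₁ greater) = 0.11075
At α=0.05: p ≥ α → fail to reject H₀

reject H₀: no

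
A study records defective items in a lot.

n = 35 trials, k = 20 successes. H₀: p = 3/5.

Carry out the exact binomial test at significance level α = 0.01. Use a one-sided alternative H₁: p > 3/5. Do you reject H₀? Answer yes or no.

Exact binomial: n=35, k=20, p₀=3/5=0.6000
P(X≥20) from Σ C(n,i)·p₀^i·(1−p₀)^(n−i)
p-value (one-sided, H₁ greater) = 0.70026
At α=0.01: p ≥ α → fail to reject H₀

reject H₀: no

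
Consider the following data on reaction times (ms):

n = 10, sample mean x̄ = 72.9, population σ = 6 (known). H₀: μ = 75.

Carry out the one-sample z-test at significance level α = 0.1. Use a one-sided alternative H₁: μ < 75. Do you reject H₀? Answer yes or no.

SE = σ/√n = 6/√10 = 1.8974
z = (x̄−μ₀)/SE = (72.9−75)/1.8974 = -1.1068
p-value (one-sided, H₁ less) = 0.13419
At α=0.1: p ≥ α → fail to reject H₀

reject H₀: no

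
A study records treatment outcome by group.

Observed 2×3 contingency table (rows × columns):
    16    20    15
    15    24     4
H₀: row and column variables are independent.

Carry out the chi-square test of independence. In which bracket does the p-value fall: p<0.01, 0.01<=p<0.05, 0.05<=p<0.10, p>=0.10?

Row totals [51, 43], col totals [31, 44, 19], n=94
χ² = (16−16.82)²/16.82 + (20−23.87)²/23.87 + (15−10.31)²/10.31 + (15−14.18)²/14.18 + (24−20.13)²/20.13 + (4−8.69)²/8.69 = 6.1278
df = 2
p-value (upper-tail) = 0.04670
→ bracket: 0.01<=p<0.05

p-value bracket: 0.01<=p<0.05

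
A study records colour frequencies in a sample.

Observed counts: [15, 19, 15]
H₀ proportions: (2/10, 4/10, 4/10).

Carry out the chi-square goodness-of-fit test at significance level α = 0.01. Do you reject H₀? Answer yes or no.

n = 49; E_i = n·p_i = [9.80, 19.60, 19.60]
χ² = (15−9.80)²/9.80 + (19−19.60)²/19.60 + (15−19.60)²/19.60 = 3.8571
df = 2
p-value (upper-tail) = 0.14536
At α=0.01: p ≥ α → fail to reject H₀

reject H₀: no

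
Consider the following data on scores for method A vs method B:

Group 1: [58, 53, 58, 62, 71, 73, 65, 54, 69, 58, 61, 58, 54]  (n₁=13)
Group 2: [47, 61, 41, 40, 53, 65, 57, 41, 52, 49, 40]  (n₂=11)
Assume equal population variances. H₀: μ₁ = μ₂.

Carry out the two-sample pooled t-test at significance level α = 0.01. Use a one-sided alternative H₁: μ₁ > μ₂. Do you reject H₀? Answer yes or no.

reject H₀: yes

x̄₁=61.077, s₁=6.601, n₁=13
x̄₂=49.636, s₂=8.824, n₂=11
s_p² = [12·6.601² + 10·8.824²]/22 = 59.1577
SE = √(s_p²·(1/13+1/11)) = 3.1510
t = (61.077−49.636)/3.1510 = 3.6308
df = 22
p-value (one-sided, H₁ greater) = 0.00074
At α=0.01: p < α → reject H₀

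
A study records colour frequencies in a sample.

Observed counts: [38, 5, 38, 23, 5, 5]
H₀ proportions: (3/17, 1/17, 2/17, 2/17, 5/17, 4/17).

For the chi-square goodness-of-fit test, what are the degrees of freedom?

df = k − 1 = 6 − 1 = 5

degrees of freedom = 5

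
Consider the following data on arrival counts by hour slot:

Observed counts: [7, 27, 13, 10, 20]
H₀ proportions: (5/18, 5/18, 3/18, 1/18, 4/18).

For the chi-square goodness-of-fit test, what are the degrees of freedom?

df = k − 1 = 5 − 1 = 4

degrees of freedom = 4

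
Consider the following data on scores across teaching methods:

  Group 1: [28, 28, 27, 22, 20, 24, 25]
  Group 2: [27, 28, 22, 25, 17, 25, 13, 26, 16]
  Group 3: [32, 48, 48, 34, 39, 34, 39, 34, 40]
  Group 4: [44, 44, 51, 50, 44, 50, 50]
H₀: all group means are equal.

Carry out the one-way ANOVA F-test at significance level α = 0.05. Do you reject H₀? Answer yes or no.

Group means [24.86, 22.11, 38.67, 47.57], grand mean 32.938
SSB = Σnᵢ(x̄ᵢ−x̄)² = 3306.415; SSW = ΣΣ(x−x̄ᵢ)² = 647.460
MSB = 3306.415/3 = 1102.1382; MSW = 647.460/28 = 23.1236
F = MSB/MSW = 47.6630
df = (3, 28)
p-value (upper-tail) = 0.00000
At α=0.05: p < α → reject H₀

reject H₀: yes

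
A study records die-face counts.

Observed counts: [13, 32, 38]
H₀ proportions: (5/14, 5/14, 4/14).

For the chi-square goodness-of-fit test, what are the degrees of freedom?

degrees of freedom = 2

df = k − 1 = 3 − 1 = 2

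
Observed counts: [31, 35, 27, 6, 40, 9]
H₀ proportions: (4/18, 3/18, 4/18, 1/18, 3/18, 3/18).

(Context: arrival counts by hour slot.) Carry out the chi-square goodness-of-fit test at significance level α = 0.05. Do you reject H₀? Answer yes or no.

n = 148; E_i = n·p_i = [32.89, 24.67, 32.89, 8.22, 24.67, 24.67]
χ² = (31−32.89)²/32.89 + (35−24.67)²/24.67 + (27−32.89)²/32.89 + (6−8.22)²/8.22 + (40−24.67)²/24.67 + (9−24.67)²/24.67 = 25.5743
df = 5
p-value (upper-tail) = 0.00011
At α=0.05: p < α → reject H₀

reject H₀: yes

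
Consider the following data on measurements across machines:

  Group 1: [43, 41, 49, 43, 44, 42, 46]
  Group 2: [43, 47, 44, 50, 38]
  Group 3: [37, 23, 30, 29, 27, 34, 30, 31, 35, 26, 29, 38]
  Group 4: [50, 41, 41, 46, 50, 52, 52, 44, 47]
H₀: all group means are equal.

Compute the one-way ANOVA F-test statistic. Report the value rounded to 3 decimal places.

test statistic = 32.447

Group means [44.00, 44.40, 30.75, 47.00], grand mean 40.061
SSB = Σnᵢ(x̄ᵢ−x̄)² = 1676.429; SSW = ΣΣ(x−x̄ᵢ)² = 499.450
MSB = 1676.429/3 = 558.8096; MSW = 499.450/29 = 17.2224
F = MSB/MSW = 32.4466
df = (3, 29)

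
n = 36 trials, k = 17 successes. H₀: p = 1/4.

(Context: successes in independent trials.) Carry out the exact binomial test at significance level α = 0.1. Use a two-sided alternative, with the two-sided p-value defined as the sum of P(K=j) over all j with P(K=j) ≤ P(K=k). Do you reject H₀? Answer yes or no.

Exact binomial: n=36, k=17, p₀=1/4=0.2500
P(X=j) = C(n,j)·p₀^j·(1−p₀)^(n−j); p = Σ P(X=j) over j with P(X=j) ≤ P(X=17)
p-value (two-sided) = 0.00360
At α=0.1: p < α → reject H₀

reject H₀: yes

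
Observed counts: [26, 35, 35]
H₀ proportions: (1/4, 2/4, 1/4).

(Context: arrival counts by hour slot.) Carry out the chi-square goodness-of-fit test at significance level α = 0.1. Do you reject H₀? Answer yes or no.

n = 96; E_i = n·p_i = [24.00, 48.00, 24.00]
χ² = (26−24.00)²/24.00 + (35−48.00)²/48.00 + (35−24.00)²/24.00 = 8.7292
df = 2
p-value (upper-tail) = 0.01272
At α=0.1: p < α → reject H₀

reject H₀: yes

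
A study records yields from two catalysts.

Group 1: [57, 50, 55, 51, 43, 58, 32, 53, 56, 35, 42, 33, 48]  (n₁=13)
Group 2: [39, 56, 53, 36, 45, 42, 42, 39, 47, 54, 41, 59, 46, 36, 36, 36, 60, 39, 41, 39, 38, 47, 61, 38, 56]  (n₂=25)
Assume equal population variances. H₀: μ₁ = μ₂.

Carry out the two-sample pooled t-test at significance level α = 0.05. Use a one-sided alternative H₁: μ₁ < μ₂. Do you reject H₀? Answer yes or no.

reject H₀: no

x̄₁=47.154, s₁=9.281, n₁=13
x̄₂=45.040, s₂=8.389, n₂=25
s_p² = [12·9.281² + 24·8.389²]/36 = 75.6292
SE = √(s_p²·(1/13+1/25)) = 2.9737
t = (47.154−45.040)/2.9737 = 0.7109
df = 36
p-value (one-sided, H₁ less) = 0.75912
At α=0.05: p ≥ α → fail to reject H₀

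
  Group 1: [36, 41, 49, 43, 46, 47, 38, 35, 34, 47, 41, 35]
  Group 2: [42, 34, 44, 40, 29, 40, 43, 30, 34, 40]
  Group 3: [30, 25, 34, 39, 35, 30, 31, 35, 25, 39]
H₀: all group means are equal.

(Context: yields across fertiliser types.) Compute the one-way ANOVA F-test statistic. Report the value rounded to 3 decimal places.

test statistic = 7.424

Group means [41.00, 37.60, 32.30], grand mean 37.219
SSB = Σnᵢ(x̄ᵢ−x̄)² = 414.969; SSW = ΣΣ(x−x̄ᵢ)² = 810.500
MSB = 414.969/2 = 207.4844; MSW = 810.500/29 = 27.9483
F = MSB/MSW = 7.4239
df = (2, 29)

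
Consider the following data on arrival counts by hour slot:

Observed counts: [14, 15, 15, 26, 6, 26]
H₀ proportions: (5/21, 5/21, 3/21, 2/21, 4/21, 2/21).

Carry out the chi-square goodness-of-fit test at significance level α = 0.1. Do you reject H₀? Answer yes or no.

reject H₀: yes

n = 102; E_i = n·p_i = [24.29, 24.29, 14.57, 9.71, 19.43, 9.71]
χ² = (14−24.29)²/24.29 + (15−24.29)²/24.29 + (15−14.57)²/14.57 + (26−9.71)²/9.71 + (6−19.43)²/19.43 + (26−9.71)²/9.71 = 71.8059
df = 5
p-value (upper-tail) = 0.00000
At α=0.1: p < α → reject H₀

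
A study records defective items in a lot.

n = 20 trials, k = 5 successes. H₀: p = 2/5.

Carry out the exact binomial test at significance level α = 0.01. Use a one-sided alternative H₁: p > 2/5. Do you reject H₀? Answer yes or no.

Exact binomial: n=20, k=5, p₀=2/5=0.4000
P(X≥5) from Σ C(n,i)·p₀^i·(1−p₀)^(n−i)
p-value (one-sided, H₁ greater) = 0.94905
At α=0.01: p ≥ α → fail to reject H₀

reject H₀: no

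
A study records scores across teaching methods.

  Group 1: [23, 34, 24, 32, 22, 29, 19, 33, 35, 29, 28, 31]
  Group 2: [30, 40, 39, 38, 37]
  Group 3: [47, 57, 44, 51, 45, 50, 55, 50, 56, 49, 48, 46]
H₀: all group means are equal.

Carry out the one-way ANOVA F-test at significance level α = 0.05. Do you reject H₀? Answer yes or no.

Group means [28.25, 36.80, 49.83], grand mean 38.655
SSB = Σnᵢ(x̄ᵢ−x̄)² = 2815.835; SSW = ΣΣ(x−x̄ᵢ)² = 558.717
MSB = 2815.835/2 = 1407.9175; MSW = 558.717/26 = 21.4891
F = MSB/MSW = 65.5177
df = (2, 26)
p-value (upper-tail) = 0.00000
At α=0.05: p < α → reject H₀

reject H₀: yes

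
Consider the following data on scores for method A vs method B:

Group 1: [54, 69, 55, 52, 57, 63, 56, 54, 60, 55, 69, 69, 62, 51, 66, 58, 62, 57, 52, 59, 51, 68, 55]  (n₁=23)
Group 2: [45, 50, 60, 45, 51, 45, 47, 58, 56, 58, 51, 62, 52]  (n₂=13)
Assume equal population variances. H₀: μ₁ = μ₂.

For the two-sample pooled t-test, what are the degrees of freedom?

df = n₁ + n₂ − 2 = 23 + 13 − 2 = 34

degrees of freedom = 34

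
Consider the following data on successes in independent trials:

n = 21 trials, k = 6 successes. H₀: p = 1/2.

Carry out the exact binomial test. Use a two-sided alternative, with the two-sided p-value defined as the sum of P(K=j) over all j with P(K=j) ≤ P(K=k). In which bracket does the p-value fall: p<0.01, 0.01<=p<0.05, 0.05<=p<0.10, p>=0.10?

p-value bracket: 0.05<=p<0.10

Exact binomial: n=21, k=6, p₀=1/2=0.5000
P(X=j) = C(n,j)·p₀^j·(1−p₀)^(n−j); p = Σ P(X=j) over j with P(X=j) ≤ P(X=6)
p-value (two-sided) = 0.07835
→ bracket: 0.05<=p<0.10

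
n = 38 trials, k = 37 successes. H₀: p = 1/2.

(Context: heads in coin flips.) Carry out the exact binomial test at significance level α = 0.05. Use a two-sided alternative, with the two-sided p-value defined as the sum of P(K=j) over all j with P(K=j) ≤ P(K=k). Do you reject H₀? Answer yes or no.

reject H₀: yes

Exact binomial: n=38, k=37, p₀=1/2=0.5000
P(X=j) = C(n,j)·p₀^j·(1−p₀)^(n−j); p = Σ P(X=j) over j with P(X=j) ≤ P(X=37)
p-value (two-sided) = 0.00000
At α=0.05: p < α → reject H₀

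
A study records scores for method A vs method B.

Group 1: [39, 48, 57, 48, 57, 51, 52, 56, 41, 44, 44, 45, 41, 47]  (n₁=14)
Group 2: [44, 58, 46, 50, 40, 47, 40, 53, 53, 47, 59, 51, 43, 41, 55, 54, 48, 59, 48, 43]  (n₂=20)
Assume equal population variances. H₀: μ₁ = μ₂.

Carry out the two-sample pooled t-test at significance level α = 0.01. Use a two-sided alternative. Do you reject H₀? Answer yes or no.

x̄₁=47.857, s₁=6.024, n₁=14
x̄₂=48.950, s₂=6.160, n₂=20
s_p² = [13·6.024² + 19·6.160²]/32 = 37.2708
SE = √(s_p²·(1/14+1/20)) = 2.1274
t = (47.857−48.950)/2.1274 = -0.5137
df = 32
p-value (two-sided) = 0.61098
At α=0.01: p ≥ α → fail to reject H₀

reject H₀: no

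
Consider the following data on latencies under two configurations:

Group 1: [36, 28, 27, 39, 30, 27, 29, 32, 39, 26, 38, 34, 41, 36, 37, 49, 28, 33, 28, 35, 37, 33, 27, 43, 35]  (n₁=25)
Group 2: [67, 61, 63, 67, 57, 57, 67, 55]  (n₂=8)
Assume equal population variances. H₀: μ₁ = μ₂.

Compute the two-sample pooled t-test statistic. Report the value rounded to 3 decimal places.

test statistic = -12.140

x̄₁=33.880, s₁=5.826, n₁=25
x̄₂=61.750, s₂=5.007, n₂=8
s_p² = [24·5.826² + 7·5.007²]/31 = 31.9400
SE = √(s_p²·(1/25+1/8)) = 2.2957
t = (33.880−61.750)/2.2957 = -12.1402
df = 31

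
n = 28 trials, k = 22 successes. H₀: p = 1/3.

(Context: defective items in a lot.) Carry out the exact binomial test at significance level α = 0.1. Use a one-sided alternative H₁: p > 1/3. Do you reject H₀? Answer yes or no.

Exact binomial: n=28, k=22, p₀=1/3=0.3333
P(X≥22) from Σ C(n,i)·p₀^i·(1−p₀)^(n−i)
p-value (one-sided, H₁ greater) = 0.00000
At α=0.1: p < α → reject H₀

reject H₀: yes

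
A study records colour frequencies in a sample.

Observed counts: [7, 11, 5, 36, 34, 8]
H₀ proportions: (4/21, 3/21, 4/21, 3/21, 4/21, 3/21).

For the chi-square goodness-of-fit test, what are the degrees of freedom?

degrees of freedom = 5

df = k − 1 = 6 − 1 = 5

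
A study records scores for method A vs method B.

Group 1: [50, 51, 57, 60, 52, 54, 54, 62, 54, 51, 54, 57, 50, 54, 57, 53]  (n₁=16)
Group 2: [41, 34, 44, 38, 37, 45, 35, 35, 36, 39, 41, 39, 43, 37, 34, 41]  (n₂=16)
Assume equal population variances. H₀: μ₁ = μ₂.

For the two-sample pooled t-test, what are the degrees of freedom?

degrees of freedom = 30

df = n₁ + n₂ − 2 = 16 + 16 − 2 = 30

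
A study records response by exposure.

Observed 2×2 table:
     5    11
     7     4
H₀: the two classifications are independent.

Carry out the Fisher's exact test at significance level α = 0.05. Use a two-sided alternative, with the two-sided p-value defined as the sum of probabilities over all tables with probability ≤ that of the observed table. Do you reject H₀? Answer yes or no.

Margins: r₁=16, r₂=11, c₁=12, c₂=15, n=27
p_obs = C(16,5)·C(11,7)/C(27,12); sum pmf over tables with pmf ≤ p_obs
p-value (two-sided) = 0.13025
At α=0.05: p ≥ α → fail to reject H₀

reject H₀: no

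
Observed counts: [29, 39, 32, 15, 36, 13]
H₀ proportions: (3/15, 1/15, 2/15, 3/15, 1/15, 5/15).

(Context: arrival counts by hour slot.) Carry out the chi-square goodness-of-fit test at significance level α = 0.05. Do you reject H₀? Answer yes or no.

n = 164; E_i = n·p_i = [32.80, 10.93, 21.87, 32.80, 10.93, 54.67]
χ² = (29−32.80)²/32.80 + (39−10.93)²/10.93 + (32−21.87)²/21.87 + (15−32.80)²/32.80 + (36−10.93)²/10.93 + (13−54.67)²/54.67 = 176.0732
df = 5
p-value (upper-tail) = 0.00000
At α=0.05: p < α → reject H₀

reject H₀: yes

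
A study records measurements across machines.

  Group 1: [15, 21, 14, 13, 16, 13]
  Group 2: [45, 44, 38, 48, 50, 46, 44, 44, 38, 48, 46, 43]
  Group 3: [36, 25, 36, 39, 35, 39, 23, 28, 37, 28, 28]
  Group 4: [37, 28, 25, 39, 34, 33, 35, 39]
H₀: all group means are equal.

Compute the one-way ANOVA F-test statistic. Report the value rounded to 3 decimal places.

Group means [15.33, 44.50, 32.18, 33.75], grand mean 33.784
SSB = Σnᵢ(x̄ᵢ−x̄)² = 3448.801; SSW = ΣΣ(x−x̄ᵢ)² = 711.470
MSB = 3448.801/3 = 1149.6002; MSW = 711.470/33 = 21.5597
F = MSB/MSW = 53.3217
df = (3, 33)

test statistic = 53.322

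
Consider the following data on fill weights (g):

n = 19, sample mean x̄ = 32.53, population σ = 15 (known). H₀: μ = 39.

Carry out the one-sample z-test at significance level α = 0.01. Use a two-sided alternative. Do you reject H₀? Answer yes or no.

reject H₀: no

SE = σ/√n = 15/√19 = 3.4412
z = (x̄−μ₀)/SE = (32.53−39)/3.4412 = -1.8801
p-value (two-sided) = 0.06009
At α=0.01: p ≥ α → fail to reject H₀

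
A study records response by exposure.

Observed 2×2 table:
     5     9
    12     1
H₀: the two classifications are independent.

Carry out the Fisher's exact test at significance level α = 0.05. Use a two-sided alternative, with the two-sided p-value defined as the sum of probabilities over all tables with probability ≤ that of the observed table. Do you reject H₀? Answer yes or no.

Margins: r₁=14, r₂=13, c₁=17, c₂=10, n=27
p_obs = C(14,5)·C(13,12)/C(27,17); sum pmf over tables with pmf ≤ p_obs
p-value (two-sided) = 0.00442
At α=0.05: p < α → reject H₀

reject H₀: yes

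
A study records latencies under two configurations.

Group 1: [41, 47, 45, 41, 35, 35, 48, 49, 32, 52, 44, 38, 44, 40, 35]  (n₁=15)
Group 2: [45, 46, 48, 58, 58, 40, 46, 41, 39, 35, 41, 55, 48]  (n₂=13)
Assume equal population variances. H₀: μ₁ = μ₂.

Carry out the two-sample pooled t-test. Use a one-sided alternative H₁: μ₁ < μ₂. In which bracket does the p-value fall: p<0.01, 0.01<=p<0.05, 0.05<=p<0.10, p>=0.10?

p-value bracket: 0.01<=p<0.05

x̄₁=41.733, s₁=5.946, n₁=15
x̄₂=46.154, s₂=7.267, n₂=13
s_p² = [14·5.946² + 12·7.267²]/26 = 43.4087
SE = √(s_p²·(1/15+1/13)) = 2.4966
t = (41.733−46.154)/2.4966 = -1.7706
df = 26
p-value (one-sided, H₁ less) = 0.04418
→ bracket: 0.01<=p<0.05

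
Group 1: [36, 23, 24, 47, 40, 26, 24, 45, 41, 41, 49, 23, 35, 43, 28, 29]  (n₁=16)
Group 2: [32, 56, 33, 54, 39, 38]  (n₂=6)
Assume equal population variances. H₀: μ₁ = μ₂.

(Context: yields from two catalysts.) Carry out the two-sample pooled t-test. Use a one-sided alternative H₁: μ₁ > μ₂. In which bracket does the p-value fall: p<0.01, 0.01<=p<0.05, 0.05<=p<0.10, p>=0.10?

p-value bracket: p>=0.10

x̄₁=34.625, s₁=9.294, n₁=16
x̄₂=42.000, s₂=10.450, n₂=6
s_p² = [15·9.294² + 5·10.450²]/20 = 92.0875
SE = √(s_p²·(1/16+1/6)) = 4.5938
t = (34.625−42.000)/4.5938 = -1.6054
df = 20
p-value (one-sided, H₁ greater) = 0.93796
→ bracket: p>=0.10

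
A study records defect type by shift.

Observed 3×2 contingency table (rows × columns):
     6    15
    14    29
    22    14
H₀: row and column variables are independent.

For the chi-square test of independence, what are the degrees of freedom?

df = (r−1)(c−1) = (3−1)·(2−1) = 2

degrees of freedom = 2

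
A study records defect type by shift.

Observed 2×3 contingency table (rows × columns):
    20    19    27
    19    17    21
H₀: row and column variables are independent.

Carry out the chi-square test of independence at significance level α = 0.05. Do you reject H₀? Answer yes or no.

Row totals [66, 57], col totals [39, 36, 48], n=123
χ² = (20−20.93)²/20.93 + (19−19.32)²/19.32 + (27−25.76)²/25.76 + (19−18.07)²/18.07 + (17−16.68)²/16.68 + (21−22.24)²/22.24 = 0.2294
df = 2
p-value (upper-tail) = 0.89161
At α=0.05: p ≥ α → fail to reject H₀

reject H₀: no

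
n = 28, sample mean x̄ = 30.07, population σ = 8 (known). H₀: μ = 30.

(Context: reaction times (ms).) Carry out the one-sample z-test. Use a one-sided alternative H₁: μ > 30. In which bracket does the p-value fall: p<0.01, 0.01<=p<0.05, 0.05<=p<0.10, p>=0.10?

p-value bracket: p>=0.10

SE = σ/√n = 8/√28 = 1.5119
z = (x̄−μ₀)/SE = (30.07−30)/1.5119 = 0.0463
p-value (one-sided, H₁ greater) = 0.48154
→ bracket: p>=0.10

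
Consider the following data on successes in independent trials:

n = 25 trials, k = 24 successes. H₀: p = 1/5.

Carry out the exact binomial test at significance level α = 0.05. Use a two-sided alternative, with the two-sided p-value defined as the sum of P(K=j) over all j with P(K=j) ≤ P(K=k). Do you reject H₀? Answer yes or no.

Exact binomial: n=25, k=24, p₀=1/5=0.2000
P(X=j) = C(n,j)·p₀^j·(1−p₀)^(n−j); p = Σ P(X=j) over j with P(X=j) ≤ P(X=24)
p-value (two-sided) = 0.00000
At α=0.05: p < α → reject H₀

reject H₀: yes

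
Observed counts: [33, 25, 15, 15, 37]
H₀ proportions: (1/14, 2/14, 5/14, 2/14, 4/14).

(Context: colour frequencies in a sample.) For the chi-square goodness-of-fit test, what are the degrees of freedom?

df = k − 1 = 5 − 1 = 4

degrees of freedom = 4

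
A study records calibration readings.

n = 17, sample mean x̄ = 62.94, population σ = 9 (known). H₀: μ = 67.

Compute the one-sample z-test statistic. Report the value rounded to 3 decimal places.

SE = σ/√n = 9/√17 = 2.1828
z = (x̄−μ₀)/SE = (62.94−67)/2.1828 = -1.8600

test statistic = -1.860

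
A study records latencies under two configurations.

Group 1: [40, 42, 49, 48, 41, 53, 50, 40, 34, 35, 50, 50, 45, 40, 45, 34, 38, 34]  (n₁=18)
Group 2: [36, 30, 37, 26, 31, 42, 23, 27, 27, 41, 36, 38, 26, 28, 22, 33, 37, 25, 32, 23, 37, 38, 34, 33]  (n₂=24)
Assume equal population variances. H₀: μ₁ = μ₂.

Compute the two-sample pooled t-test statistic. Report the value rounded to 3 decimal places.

test statistic = 5.724

x̄₁=42.667, s₁=6.315, n₁=18
x̄₂=31.750, s₂=5.965, n₂=24
s_p² = [17·6.315² + 23·5.965²]/40 = 37.4125
SE = √(s_p²·(1/18+1/24)) = 1.9072
t = (42.667−31.750)/1.9072 = 5.7240
df = 40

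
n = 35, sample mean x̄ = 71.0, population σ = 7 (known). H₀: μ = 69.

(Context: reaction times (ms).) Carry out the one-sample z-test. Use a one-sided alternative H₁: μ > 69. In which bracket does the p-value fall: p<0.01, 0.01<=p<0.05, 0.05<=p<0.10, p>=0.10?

SE = σ/√n = 7/√35 = 1.1832
z = (x̄−μ₀)/SE = (71.0−69)/1.1832 = 1.6903
p-value (one-sided, H₁ greater) = 0.04548
→ bracket: 0.01<=p<0.05

p-value bracket: 0.01<=p<0.05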